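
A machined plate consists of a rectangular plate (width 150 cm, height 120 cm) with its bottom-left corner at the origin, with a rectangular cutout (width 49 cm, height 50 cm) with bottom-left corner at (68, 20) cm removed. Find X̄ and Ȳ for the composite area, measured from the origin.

X̄ = 72.24 cm, Ȳ = 62.36 cm

Part | A | x̄ᵢ | ȳᵢ | A·x̄ᵢ | A·ȳᵢ
plate | 18000.00 | 75.00 | 60.00 | 1350000.00 | 1080000.00
hole | -2450.00 | 92.50 | 45.00 | -226625.00 | -110250.00
Σ | 15550.00 |  |  | 1123375.00 | 969750.00
X̄ = 1123375.00 / 15550.00 = 72.24 cm
Ȳ = 969750.00 / 15550.00 = 62.36 cm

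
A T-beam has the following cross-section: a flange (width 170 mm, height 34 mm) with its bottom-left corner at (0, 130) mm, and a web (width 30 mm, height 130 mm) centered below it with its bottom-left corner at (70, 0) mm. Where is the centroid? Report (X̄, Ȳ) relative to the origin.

Part | A | x̄ᵢ | ȳᵢ | A·x̄ᵢ | A·ȳᵢ
web | 3900.00 | 85.00 | 65.00 | 331500.00 | 253500.00
flange | 5780.00 | 85.00 | 147.00 | 491300.00 | 849660.00
Σ | 9680.00 |  |  | 822800.00 | 1103160.00
X̄ = 822800.00 / 9680.00 = 85.00 mm
Ȳ = 1103160.00 / 9680.00 = 113.96 mm

X̄ = 85.00 mm, Ȳ = 113.96 mm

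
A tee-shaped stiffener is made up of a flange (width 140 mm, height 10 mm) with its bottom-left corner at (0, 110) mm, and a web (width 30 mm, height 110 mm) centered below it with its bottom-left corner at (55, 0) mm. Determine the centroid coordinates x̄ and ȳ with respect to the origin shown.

web: A = 30 × 110 = 3300.00, centroid at (70.00, 55.00).
flange: A = 140 × 10 = 1400.00, centroid at (70.00, 115.00).
ΣA = 4700.00 mm², ΣAx̄ = 329000.00 mm³, ΣAȳ = 342500.00 mm³.
x̄ = 329000.00/4700.00 = 70.00 mm; ȳ = 342500.00/4700.00 = 72.87 mm.

x̄ = 70.00 mm, ȳ = 72.87 mm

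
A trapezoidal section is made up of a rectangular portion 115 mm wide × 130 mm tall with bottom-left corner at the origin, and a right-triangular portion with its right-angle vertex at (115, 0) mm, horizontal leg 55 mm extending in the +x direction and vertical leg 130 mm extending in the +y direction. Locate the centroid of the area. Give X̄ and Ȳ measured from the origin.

X̄ = 72.13 mm, Ȳ = 60.82 mm

Part | A | x̄ᵢ | ȳᵢ | A·x̄ᵢ | A·ȳᵢ
rectangular portion | 14950.00 | 57.50 | 65.00 | 859625.00 | 971750.00
triangular portion | 3575.00 | 133.33 | 43.33 | 476666.67 | 154916.67
Σ | 18525.00 |  |  | 1336291.67 | 1126666.67
X̄ = 1336291.67 / 18525.00 = 72.13 mm
Ȳ = 1126666.67 / 18525.00 = 60.82 mm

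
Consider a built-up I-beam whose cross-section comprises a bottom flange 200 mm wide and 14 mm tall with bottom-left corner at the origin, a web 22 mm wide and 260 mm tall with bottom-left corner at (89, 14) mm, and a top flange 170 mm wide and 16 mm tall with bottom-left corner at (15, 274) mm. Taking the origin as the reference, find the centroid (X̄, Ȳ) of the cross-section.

X̄ = 100.00 mm, Ȳ = 143.27 mm

bottom flange: A = 200 × 14 = 2800.00, centroid at (100.00, 7.00).
web: A = 22 × 260 = 5720.00, centroid at (100.00, 144.00).
top flange: A = 170 × 16 = 2720.00, centroid at (100.00, 282.00).
ΣA = 11240.00 mm², ΣAX̄ = 1124000.00 mm³, ΣAȲ = 1610320.00 mm³.
X̄ = 1124000.00/11240.00 = 100.00 mm; Ȳ = 1610320.00/11240.00 = 143.27 mm.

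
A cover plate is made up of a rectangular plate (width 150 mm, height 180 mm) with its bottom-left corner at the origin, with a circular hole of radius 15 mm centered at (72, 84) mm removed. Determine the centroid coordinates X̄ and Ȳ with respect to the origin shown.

X̄ = 75.08 mm, Ȳ = 90.16 mm

Part | A | x̄ᵢ | ȳᵢ | A·x̄ᵢ | A·ȳᵢ
plate | 27000.00 | 75.00 | 90.00 | 2025000.00 | 2430000.00
hole | -706.86 | 72.00 | 84.00 | -50893.80 | -59376.10
Σ | 26293.14 |  |  | 1974106.20 | 2370623.90
X̄ = 1974106.20 / 26293.14 = 75.08 mm
Ȳ = 2370623.90 / 26293.14 = 90.16 mm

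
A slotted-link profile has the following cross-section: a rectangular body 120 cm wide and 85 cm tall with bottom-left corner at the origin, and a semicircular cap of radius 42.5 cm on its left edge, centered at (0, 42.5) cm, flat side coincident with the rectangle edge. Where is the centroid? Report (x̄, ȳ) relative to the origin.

x̄ = 43.02 cm, ȳ = 42.50 cm

Part | A | x̄ᵢ | ȳᵢ | A·x̄ᵢ | A·ȳᵢ
rectangular body | 10200.00 | 60.00 | 42.50 | 612000.00 | 433500.00
semicircular end | 2837.25 | -18.04 | 42.50 | -51177.08 | 120583.16
Σ | 13037.25 |  |  | 560822.92 | 554083.16
x̄ = 560822.92 / 13037.25 = 43.02 cm
ȳ = 554083.16 / 13037.25 = 42.50 cm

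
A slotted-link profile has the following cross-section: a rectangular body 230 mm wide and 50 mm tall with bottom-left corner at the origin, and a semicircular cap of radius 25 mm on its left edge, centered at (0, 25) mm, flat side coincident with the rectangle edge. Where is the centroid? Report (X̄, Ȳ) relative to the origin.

rectangular body: A = 230 × 50 = 11500.00, centroid at (115.00, 25.00).
semicircular end: A = ½π·25² = 981.75, centroid at (-10.61, 25.00).
ΣA = 12481.75 mm², ΣAX̄ = 1312083.33 mm³, ΣAȲ = 312043.69 mm³.
X̄ = 1312083.33/12481.75 = 105.12 mm; Ȳ = 312043.69/12481.75 = 25.00 mm.

X̄ = 105.12 mm, Ȳ = 25.00 mm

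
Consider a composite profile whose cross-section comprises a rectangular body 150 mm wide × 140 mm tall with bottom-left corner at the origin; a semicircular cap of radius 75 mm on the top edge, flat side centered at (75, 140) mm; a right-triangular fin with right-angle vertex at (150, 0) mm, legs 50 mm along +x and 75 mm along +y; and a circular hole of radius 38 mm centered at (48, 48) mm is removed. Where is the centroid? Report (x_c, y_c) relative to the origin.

Part | A | x̄ᵢ | ȳᵢ | A·x̄ᵢ | A·ȳᵢ
rectangular body | 21000.00 | 75.00 | 70.00 | 1575000.00 | 1470000.00
semicircular top | 8835.73 | 75.00 | 171.83 | 662679.70 | 1518252.11
triangular fin | 1875.00 | 166.67 | 25.00 | 312500.00 | 46875.00
hole | -4536.46 | 48.00 | 48.00 | -217750.07 | -217750.07
Σ | 27174.27 |  |  | 2332429.63 | 2817377.04
x_c = 2332429.63 / 27174.27 = 85.83 mm
y_c = 2817377.04 / 27174.27 = 103.68 mm

x_c = 85.83 mm, y_c = 103.68 mm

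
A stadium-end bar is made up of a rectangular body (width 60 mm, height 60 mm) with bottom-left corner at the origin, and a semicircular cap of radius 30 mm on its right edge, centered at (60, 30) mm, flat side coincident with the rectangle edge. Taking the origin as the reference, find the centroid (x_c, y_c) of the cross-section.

x_c = 42.05 mm, y_c = 30.00 mm

Part | A | x̄ᵢ | ȳᵢ | A·x̄ᵢ | A·ȳᵢ
rectangular body | 3600.00 | 30.00 | 30.00 | 108000.00 | 108000.00
semicircular end | 1413.72 | 72.73 | 30.00 | 102823.00 | 42411.50
Σ | 5013.72 |  |  | 210823.00 | 150411.50
x_c = 210823.00 / 5013.72 = 42.05 mm
y_c = 150411.50 / 5013.72 = 30.00 mm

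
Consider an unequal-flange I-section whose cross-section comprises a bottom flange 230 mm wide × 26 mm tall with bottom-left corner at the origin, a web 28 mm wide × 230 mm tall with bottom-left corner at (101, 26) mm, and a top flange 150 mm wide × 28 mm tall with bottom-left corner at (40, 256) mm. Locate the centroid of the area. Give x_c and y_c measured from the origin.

bottom flange: A = 230 × 26 = 5980.00, centroid at (115.00, 13.00).
web: A = 28 × 230 = 6440.00, centroid at (115.00, 141.00).
top flange: A = 150 × 28 = 4200.00, centroid at (115.00, 270.00).
ΣA = 16620.00 mm², ΣAx_c = 1911300.00 mm³, ΣAy_c = 2119780.00 mm³.
x_c = 1911300.00/16620.00 = 115.00 mm; y_c = 2119780.00/16620.00 = 127.54 mm.

x_c = 115.00 mm, y_c = 127.54 mm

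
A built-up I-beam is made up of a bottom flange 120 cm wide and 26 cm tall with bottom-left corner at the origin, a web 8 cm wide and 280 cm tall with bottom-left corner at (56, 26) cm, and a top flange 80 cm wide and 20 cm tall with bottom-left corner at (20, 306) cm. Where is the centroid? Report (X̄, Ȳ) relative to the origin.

X̄ = 60.00 cm, Ȳ = 131.90 cm

Part | A | x̄ᵢ | ȳᵢ | A·x̄ᵢ | A·ȳᵢ
bottom flange | 3120.00 | 60.00 | 13.00 | 187200.00 | 40560.00
web | 2240.00 | 60.00 | 166.00 | 134400.00 | 371840.00
top flange | 1600.00 | 60.00 | 316.00 | 96000.00 | 505600.00
Σ | 6960.00 |  |  | 417600.00 | 918000.00
X̄ = 417600.00 / 6960.00 = 60.00 cm
Ȳ = 918000.00 / 6960.00 = 131.90 cm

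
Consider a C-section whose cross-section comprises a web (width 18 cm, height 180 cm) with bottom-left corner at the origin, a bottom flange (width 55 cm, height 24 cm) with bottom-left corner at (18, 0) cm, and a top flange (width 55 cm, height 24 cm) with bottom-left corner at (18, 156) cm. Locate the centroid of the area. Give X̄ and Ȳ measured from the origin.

X̄ = 25.39 cm, Ȳ = 90.00 cm

web: A = 18 × 180 = 3240.00, centroid at (9.00, 90.00).
bottom flange: A = 55 × 24 = 1320.00, centroid at (45.50, 12.00).
top flange: A = 55 × 24 = 1320.00, centroid at (45.50, 168.00).
ΣA = 5880.00 cm², ΣAX̄ = 149280.00 cm³, ΣAȲ = 529200.00 cm³.
X̄ = 149280.00/5880.00 = 25.39 cm; Ȳ = 529200.00/5880.00 = 90.00 cm.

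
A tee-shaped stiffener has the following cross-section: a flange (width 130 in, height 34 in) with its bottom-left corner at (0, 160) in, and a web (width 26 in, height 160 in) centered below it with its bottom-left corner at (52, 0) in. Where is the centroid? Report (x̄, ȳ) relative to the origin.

x̄ = 65.00 in, ȳ = 129.97 in

Part | A | x̄ᵢ | ȳᵢ | A·x̄ᵢ | A·ȳᵢ
web | 4160.00 | 65.00 | 80.00 | 270400.00 | 332800.00
flange | 4420.00 | 65.00 | 177.00 | 287300.00 | 782340.00
Σ | 8580.00 |  |  | 557700.00 | 1115140.00
x̄ = 557700.00 / 8580.00 = 65.00 in
ȳ = 1115140.00 / 8580.00 = 129.97 in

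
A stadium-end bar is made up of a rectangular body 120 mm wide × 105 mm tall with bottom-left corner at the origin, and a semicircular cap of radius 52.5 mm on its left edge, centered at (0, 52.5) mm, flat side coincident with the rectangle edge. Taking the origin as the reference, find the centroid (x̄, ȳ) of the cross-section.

x̄ = 38.96 mm, ȳ = 52.50 mm

rectangular body: A = 120 × 105 = 12600.00, centroid at (60.00, 52.50).
semicircular end: A = ½π·52.5² = 4329.51, centroid at (-22.28, 52.50).
ΣA = 16929.51 mm²
ΣAx̄ = (12600.00)(60.00) + (4329.51)(-22.28) = 659531.25 mm³
ΣAȳ = (12600.00)(52.50) + (4329.51)(52.50) = 888799.14 mm³
x̄ = 659531.25 / 16929.51 = 38.96 mm
ȳ = 888799.14 / 16929.51 = 52.50 mm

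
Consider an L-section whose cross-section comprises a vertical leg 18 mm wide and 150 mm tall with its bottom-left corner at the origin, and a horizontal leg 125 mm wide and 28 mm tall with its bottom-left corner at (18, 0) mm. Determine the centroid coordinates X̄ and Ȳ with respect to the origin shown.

X̄ = 49.36 mm, Ȳ = 40.56 mm

Part | A | x̄ᵢ | ȳᵢ | A·x̄ᵢ | A·ȳᵢ
vertical leg | 2700.00 | 9.00 | 75.00 | 24300.00 | 202500.00
horizontal leg | 3500.00 | 80.50 | 14.00 | 281750.00 | 49000.00
Σ | 6200.00 |  |  | 306050.00 | 251500.00
X̄ = 306050.00 / 6200.00 = 49.36 mm
Ȳ = 251500.00 / 6200.00 = 40.56 mm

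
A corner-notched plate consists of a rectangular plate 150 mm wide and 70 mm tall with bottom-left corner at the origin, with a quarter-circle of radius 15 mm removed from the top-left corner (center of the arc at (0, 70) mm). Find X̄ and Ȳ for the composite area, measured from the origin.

plate: A = 150 × 70 = 10500.00, centroid at (75.00, 35.00).
removed quarter-circle: A = −¼π·15² = -176.71, centroid at (6.37, 63.63).
ΣA = 10323.29 mm²
ΣAX̄ = (10500.00)(75.00) + (-176.71)(6.37) = 786375.00 mm³
ΣAȲ = (10500.00)(35.00) + (-176.71)(63.63) = 356254.98 mm³
X̄ = 786375.00 / 10323.29 = 76.17 mm
Ȳ = 356254.98 / 10323.29 = 34.51 mm

X̄ = 76.17 mm, Ȳ = 34.51 mm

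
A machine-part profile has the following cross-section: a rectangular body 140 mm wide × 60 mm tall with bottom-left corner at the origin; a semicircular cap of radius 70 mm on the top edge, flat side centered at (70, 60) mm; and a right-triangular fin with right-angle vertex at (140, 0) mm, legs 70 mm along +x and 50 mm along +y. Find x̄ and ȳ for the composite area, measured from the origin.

rectangular body: A = 140 × 60 = 8400.00, centroid at (70.00, 30.00).
semicircular top: A = ½π·70² = 7696.90, centroid at (70.00, 89.71).
triangular fin: A = ½·70·50 = 1750.00, centroid at (163.33, 16.67).
ΣA = 17846.90 mm²
ΣAx̄ = (8400.00)(70.00) + (7696.90)(70.00) + (1750.00)(163.33) = 1412616.47 mm³
ΣAȳ = (8400.00)(30.00) + (7696.90)(89.71) + (1750.00)(16.67) = 971647.45 mm³
x̄ = 1412616.47 / 17846.90 = 79.15 mm
ȳ = 971647.45 / 17846.90 = 54.44 mm

x̄ = 79.15 mm, ȳ = 54.44 mm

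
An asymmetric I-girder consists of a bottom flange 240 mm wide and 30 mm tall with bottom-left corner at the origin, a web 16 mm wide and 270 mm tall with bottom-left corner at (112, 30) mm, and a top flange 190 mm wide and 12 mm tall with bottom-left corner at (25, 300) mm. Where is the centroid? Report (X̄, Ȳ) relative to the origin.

Part | A | x̄ᵢ | ȳᵢ | A·x̄ᵢ | A·ȳᵢ
bottom flange | 7200.00 | 120.00 | 15.00 | 864000.00 | 108000.00
web | 4320.00 | 120.00 | 165.00 | 518400.00 | 712800.00
top flange | 2280.00 | 120.00 | 306.00 | 273600.00 | 697680.00
Σ | 13800.00 |  |  | 1656000.00 | 1518480.00
X̄ = 1656000.00 / 13800.00 = 120.00 mm
Ȳ = 1518480.00 / 13800.00 = 110.03 mm

X̄ = 120.00 mm, Ȳ = 110.03 mm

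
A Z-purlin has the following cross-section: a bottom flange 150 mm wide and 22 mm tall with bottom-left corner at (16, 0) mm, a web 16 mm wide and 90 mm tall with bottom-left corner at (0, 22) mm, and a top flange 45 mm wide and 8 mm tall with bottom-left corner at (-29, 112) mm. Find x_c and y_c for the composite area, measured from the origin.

x_c = 60.68 mm, y_c = 34.22 mm

Part | A | x̄ᵢ | ȳᵢ | A·x̄ᵢ | A·ȳᵢ
bottom flange | 3300.00 | 91.00 | 11.00 | 300300.00 | 36300.00
web | 1440.00 | 8.00 | 67.00 | 11520.00 | 96480.00
top flange | 360.00 | -6.50 | 116.00 | -2340.00 | 41760.00
Σ | 5100.00 |  |  | 309480.00 | 174540.00
x_c = 309480.00 / 5100.00 = 60.68 mm
y_c = 174540.00 / 5100.00 = 34.22 mm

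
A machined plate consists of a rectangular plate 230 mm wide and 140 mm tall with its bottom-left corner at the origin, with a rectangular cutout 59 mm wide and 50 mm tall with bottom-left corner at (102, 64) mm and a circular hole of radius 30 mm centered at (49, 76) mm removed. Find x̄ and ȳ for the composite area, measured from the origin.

plate: A = 230 × 140 = 32200.00, centroid at (115.00, 70.00).
hole 1: A = −(59 × 50) = -2950.00, centroid at (131.50, 89.00).
hole 2: A = −π·30² = -2827.43, centroid at (49.00, 76.00).
ΣA = 26422.57 mm², ΣAx̄ = 3176530.76 mm³, ΣAȳ = 1776565.06 mm³.
x̄ = 3176530.76/26422.57 = 120.22 mm; ȳ = 1776565.06/26422.57 = 67.24 mm.

x̄ = 120.22 mm, ȳ = 67.24 mm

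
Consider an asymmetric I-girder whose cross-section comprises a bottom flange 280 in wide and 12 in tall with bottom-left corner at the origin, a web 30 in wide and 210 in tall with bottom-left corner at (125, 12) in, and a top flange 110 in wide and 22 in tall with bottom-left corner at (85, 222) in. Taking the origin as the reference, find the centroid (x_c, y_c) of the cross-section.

x_c = 140.00 in, y_c = 109.36 in

Part | A | x̄ᵢ | ȳᵢ | A·x̄ᵢ | A·ȳᵢ
bottom flange | 3360.00 | 140.00 | 6.00 | 470400.00 | 20160.00
web | 6300.00 | 140.00 | 117.00 | 882000.00 | 737100.00
top flange | 2420.00 | 140.00 | 233.00 | 338800.00 | 563860.00
Σ | 12080.00 |  |  | 1691200.00 | 1321120.00
x_c = 1691200.00 / 12080.00 = 140.00 in
y_c = 1321120.00 / 12080.00 = 109.36 in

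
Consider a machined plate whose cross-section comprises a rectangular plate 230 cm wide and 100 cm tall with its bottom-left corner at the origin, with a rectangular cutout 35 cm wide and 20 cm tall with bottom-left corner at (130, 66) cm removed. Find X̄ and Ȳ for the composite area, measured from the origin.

plate: A = 230 × 100 = 23000.00, centroid at (115.00, 50.00).
hole: A = −(35 × 20) = -700.00, centroid at (147.50, 76.00).
ΣA = 22300.00 cm²
ΣAX̄ = (23000.00)(115.00) + (-700.00)(147.50) = 2541750.00 cm³
ΣAȲ = (23000.00)(50.00) + (-700.00)(76.00) = 1096800.00 cm³
X̄ = 2541750.00 / 22300.00 = 113.98 cm
Ȳ = 1096800.00 / 22300.00 = 49.18 cm

X̄ = 113.98 cm, Ȳ = 49.18 cm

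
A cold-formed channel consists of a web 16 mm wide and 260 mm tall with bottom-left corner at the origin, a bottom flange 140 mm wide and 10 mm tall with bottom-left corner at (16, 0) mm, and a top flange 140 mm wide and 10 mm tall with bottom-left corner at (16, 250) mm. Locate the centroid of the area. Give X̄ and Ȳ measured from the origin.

Part | A | x̄ᵢ | ȳᵢ | A·x̄ᵢ | A·ȳᵢ
web | 4160.00 | 8.00 | 130.00 | 33280.00 | 540800.00
bottom flange | 1400.00 | 86.00 | 5.00 | 120400.00 | 7000.00
top flange | 1400.00 | 86.00 | 255.00 | 120400.00 | 357000.00
Σ | 6960.00 |  |  | 274080.00 | 904800.00
X̄ = 274080.00 / 6960.00 = 39.38 mm
Ȳ = 904800.00 / 6960.00 = 130.00 mm

X̄ = 39.38 mm, Ȳ = 130.00 mm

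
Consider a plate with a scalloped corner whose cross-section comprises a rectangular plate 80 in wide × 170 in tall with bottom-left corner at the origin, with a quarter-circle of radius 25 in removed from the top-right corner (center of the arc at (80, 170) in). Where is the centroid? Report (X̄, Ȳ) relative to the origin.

plate: A = 80 × 170 = 13600.00, centroid at (40.00, 85.00).
removed quarter-circle: A = −¼π·25² = -490.87, centroid at (69.39, 159.39).
ΣA = 13109.13 in², ΣAX̄ = 509938.43 in³, ΣAȲ = 1077759.78 in³.
X̄ = 509938.43/13109.13 = 38.90 in; Ȳ = 1077759.78/13109.13 = 82.21 in.

X̄ = 38.90 in, Ȳ = 82.21 in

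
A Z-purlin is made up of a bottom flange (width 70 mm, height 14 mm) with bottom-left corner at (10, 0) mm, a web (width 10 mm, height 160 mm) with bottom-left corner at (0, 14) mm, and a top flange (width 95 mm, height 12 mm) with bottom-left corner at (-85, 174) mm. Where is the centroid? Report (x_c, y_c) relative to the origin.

x_c = 2.51 mm, y_c = 97.44 mm

bottom flange: A = 70 × 14 = 980.00, centroid at (45.00, 7.00).
web: A = 10 × 160 = 1600.00, centroid at (5.00, 94.00).
top flange: A = 95 × 12 = 1140.00, centroid at (-37.50, 180.00).
ΣA = 3720.00 mm², ΣAx_c = 9350.00 mm³, ΣAy_c = 362460.00 mm³.
x_c = 9350.00/3720.00 = 2.51 mm; y_c = 362460.00/3720.00 = 97.44 mm.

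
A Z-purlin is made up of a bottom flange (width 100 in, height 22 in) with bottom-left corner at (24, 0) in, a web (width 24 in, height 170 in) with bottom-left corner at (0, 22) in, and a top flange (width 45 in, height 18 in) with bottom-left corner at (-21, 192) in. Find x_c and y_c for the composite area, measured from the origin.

bottom flange: A = 100 × 22 = 2200.00, centroid at (74.00, 11.00).
web: A = 24 × 170 = 4080.00, centroid at (12.00, 107.00).
top flange: A = 45 × 18 = 810.00, centroid at (1.50, 201.00).
ΣA = 7090.00 in², ΣAx_c = 212975.00 in³, ΣAy_c = 623570.00 in³.
x_c = 212975.00/7090.00 = 30.04 in; y_c = 623570.00/7090.00 = 87.95 in.

x_c = 30.04 in, y_c = 87.95 in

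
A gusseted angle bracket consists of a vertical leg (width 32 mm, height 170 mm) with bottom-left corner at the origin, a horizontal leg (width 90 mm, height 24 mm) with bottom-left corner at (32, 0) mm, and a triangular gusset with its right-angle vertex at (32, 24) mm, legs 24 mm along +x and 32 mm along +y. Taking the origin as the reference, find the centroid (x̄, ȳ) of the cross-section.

x̄ = 33.66 mm, ȳ = 62.83 mm

Part | A | x̄ᵢ | ȳᵢ | A·x̄ᵢ | A·ȳᵢ
vertical leg | 5440.00 | 16.00 | 85.00 | 87040.00 | 462400.00
horizontal leg | 2160.00 | 77.00 | 12.00 | 166320.00 | 25920.00
gusset | 384.00 | 40.00 | 34.67 | 15360.00 | 13312.00
Σ | 7984.00 |  |  | 268720.00 | 501632.00
x̄ = 268720.00 / 7984.00 = 33.66 mm
ȳ = 501632.00 / 7984.00 = 62.83 mm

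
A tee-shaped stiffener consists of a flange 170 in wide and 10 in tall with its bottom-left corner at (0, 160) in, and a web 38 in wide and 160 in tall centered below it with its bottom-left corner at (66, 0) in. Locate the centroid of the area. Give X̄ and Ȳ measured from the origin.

X̄ = 85.00 in, Ȳ = 98.57 in

web: A = 38 × 160 = 6080.00, centroid at (85.00, 80.00).
flange: A = 170 × 10 = 1700.00, centroid at (85.00, 165.00).
ΣA = 7780.00 in², ΣAX̄ = 661300.00 in³, ΣAȲ = 766900.00 in³.
X̄ = 661300.00/7780.00 = 85.00 in; Ȳ = 766900.00/7780.00 = 98.57 in.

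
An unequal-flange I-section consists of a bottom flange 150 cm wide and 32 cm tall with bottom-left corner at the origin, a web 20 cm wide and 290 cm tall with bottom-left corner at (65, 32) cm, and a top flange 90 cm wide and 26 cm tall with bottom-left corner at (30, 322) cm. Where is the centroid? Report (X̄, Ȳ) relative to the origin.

X̄ = 75.00 cm, Ȳ = 145.85 cm

bottom flange: A = 150 × 32 = 4800.00, centroid at (75.00, 16.00).
web: A = 20 × 290 = 5800.00, centroid at (75.00, 177.00).
top flange: A = 90 × 26 = 2340.00, centroid at (75.00, 335.00).
ΣA = 12940.00 cm², ΣAX̄ = 970500.00 cm³, ΣAȲ = 1887300.00 cm³.
X̄ = 970500.00/12940.00 = 75.00 cm; Ȳ = 1887300.00/12940.00 = 145.85 cm.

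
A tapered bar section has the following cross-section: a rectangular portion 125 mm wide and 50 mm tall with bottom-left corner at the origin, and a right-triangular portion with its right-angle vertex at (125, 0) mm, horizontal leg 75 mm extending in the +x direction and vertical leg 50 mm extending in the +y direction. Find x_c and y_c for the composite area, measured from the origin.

rectangular portion: A = 125 × 50 = 6250.00, centroid at (62.50, 25.00).
triangular portion: A = ½·75·50 = 1875.00, centroid at (150.00, 16.67).
ΣA = 8125.00 mm²
ΣAx_c = (6250.00)(62.50) + (1875.00)(150.00) = 671875.00 mm³
ΣAy_c = (6250.00)(25.00) + (1875.00)(16.67) = 187500.00 mm³
x_c = 671875.00 / 8125.00 = 82.69 mm
y_c = 187500.00 / 8125.00 = 23.08 mm

x_c = 82.69 mm, y_c = 23.08 mm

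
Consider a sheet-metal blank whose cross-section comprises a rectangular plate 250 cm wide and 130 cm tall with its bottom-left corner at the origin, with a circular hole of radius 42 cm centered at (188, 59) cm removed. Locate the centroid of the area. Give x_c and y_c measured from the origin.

Part | A | x̄ᵢ | ȳᵢ | A·x̄ᵢ | A·ȳᵢ
plate | 32500.00 | 125.00 | 65.00 | 4062500.00 | 2112500.00
hole | -5541.77 | 188.00 | 59.00 | -1041852.65 | -326964.40
Σ | 26958.23 |  |  | 3020647.35 | 1785535.60
x_c = 3020647.35 / 26958.23 = 112.05 cm
y_c = 1785535.60 / 26958.23 = 66.23 cm

x_c = 112.05 cm, y_c = 66.23 cm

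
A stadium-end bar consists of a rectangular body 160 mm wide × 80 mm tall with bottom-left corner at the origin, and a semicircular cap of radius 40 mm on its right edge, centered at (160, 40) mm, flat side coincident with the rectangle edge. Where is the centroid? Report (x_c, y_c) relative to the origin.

x_c = 95.92 mm, y_c = 40.00 mm

rectangular body: A = 160 × 80 = 12800.00, centroid at (80.00, 40.00).
semicircular end: A = ½π·40² = 2513.27, centroid at (176.98, 40.00).
ΣA = 15313.27 mm², ΣAx_c = 1468790.53 mm³, ΣAy_c = 612530.96 mm³.
x_c = 1468790.53/15313.27 = 95.92 mm; y_c = 612530.96/15313.27 = 40.00 mm.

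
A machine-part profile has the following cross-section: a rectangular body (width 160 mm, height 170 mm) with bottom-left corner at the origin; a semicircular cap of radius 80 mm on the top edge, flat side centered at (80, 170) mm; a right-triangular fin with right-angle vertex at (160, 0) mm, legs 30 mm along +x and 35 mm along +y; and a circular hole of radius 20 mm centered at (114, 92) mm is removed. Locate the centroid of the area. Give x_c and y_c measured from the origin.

rectangular body: A = 160 × 170 = 27200.00, centroid at (80.00, 85.00).
semicircular top: A = ½π·80² = 10053.10, centroid at (80.00, 203.95).
triangular fin: A = ½·30·35 = 525.00, centroid at (170.00, 11.67).
hole: A = −π·20² = -1256.64, centroid at (114.00, 92.00).
ΣA = 36521.46 mm², ΣAx_c = 2926241.09 mm³, ΣAy_c = 4252874.13 mm³.
x_c = 2926241.09/36521.46 = 80.12 mm; y_c = 4252874.13/36521.46 = 116.45 mm.

x_c = 80.12 mm, y_c = 116.45 mm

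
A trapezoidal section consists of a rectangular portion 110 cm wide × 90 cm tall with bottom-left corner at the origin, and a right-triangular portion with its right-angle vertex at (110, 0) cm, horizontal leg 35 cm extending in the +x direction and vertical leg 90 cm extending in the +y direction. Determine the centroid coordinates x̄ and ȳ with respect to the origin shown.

rectangular portion: A = 110 × 90 = 9900.00, centroid at (55.00, 45.00).
triangular portion: A = ½·35·90 = 1575.00, centroid at (121.67, 30.00).
ΣA = 11475.00 cm²
ΣAx̄ = (9900.00)(55.00) + (1575.00)(121.67) = 736125.00 cm³
ΣAȳ = (9900.00)(45.00) + (1575.00)(30.00) = 492750.00 cm³
x̄ = 736125.00 / 11475.00 = 64.15 cm
ȳ = 492750.00 / 11475.00 = 42.94 cm

x̄ = 64.15 cm, ȳ = 42.94 cm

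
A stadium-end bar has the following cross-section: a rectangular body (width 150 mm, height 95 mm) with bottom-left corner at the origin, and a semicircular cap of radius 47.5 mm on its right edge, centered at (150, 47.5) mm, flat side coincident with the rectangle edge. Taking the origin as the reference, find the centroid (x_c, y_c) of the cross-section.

Part | A | x̄ᵢ | ȳᵢ | A·x̄ᵢ | A·ȳᵢ
rectangular body | 14250.00 | 75.00 | 47.50 | 1068750.00 | 676875.00
semicircular end | 3544.11 | 170.16 | 47.50 | 603064.30 | 168345.19
Σ | 17794.11 |  |  | 1671814.30 | 845220.19
x_c = 1671814.30 / 17794.11 = 93.95 mm
y_c = 845220.19 / 17794.11 = 47.50 mm

x_c = 93.95 mm, y_c = 47.50 mm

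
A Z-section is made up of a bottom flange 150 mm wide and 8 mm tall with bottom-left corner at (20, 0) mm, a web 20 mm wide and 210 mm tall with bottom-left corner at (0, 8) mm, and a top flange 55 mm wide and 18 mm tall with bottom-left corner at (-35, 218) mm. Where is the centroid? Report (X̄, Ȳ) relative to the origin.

X̄ = 23.25 mm, Ȳ = 110.19 mm

Part | A | x̄ᵢ | ȳᵢ | A·x̄ᵢ | A·ȳᵢ
bottom flange | 1200.00 | 95.00 | 4.00 | 114000.00 | 4800.00
web | 4200.00 | 10.00 | 113.00 | 42000.00 | 474600.00
top flange | 990.00 | -7.50 | 227.00 | -7425.00 | 224730.00
Σ | 6390.00 |  |  | 148575.00 | 704130.00
X̄ = 148575.00 / 6390.00 = 23.25 mm
Ȳ = 704130.00 / 6390.00 = 110.19 mm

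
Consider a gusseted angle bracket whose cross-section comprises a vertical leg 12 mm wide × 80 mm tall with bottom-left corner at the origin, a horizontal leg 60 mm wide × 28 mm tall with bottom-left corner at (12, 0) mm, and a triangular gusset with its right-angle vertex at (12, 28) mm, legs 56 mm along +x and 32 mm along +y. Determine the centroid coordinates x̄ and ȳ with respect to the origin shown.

vertical leg: A = 12 × 80 = 960.00, centroid at (6.00, 40.00).
horizontal leg: A = 60 × 28 = 1680.00, centroid at (42.00, 14.00).
gusset: A = ½·56·32 = 896.00, centroid at (30.67, 38.67).
ΣA = 3536.00 mm²
ΣAx̄ = (960.00)(6.00) + (1680.00)(42.00) + (896.00)(30.67) = 103797.33 mm³
ΣAȳ = (960.00)(40.00) + (1680.00)(14.00) + (896.00)(38.67) = 96565.33 mm³
x̄ = 103797.33 / 3536.00 = 29.35 mm
ȳ = 96565.33 / 3536.00 = 27.31 mm

x̄ = 29.35 mm, ȳ = 27.31 mm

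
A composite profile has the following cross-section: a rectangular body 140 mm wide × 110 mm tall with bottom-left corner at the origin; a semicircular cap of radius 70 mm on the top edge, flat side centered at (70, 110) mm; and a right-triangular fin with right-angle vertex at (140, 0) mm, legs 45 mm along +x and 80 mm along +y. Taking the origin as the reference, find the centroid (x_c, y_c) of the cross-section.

Part | A | x̄ᵢ | ȳᵢ | A·x̄ᵢ | A·ȳᵢ
rectangular body | 15400.00 | 70.00 | 55.00 | 1078000.00 | 847000.00
semicircular top | 7696.90 | 70.00 | 139.71 | 538783.14 | 1075325.89
triangular fin | 1800.00 | 155.00 | 26.67 | 279000.00 | 48000.00
Σ | 24896.90 |  |  | 1895783.14 | 1970325.89
x_c = 1895783.14 / 24896.90 = 76.15 mm
y_c = 1970325.89 / 24896.90 = 79.14 mm

x_c = 76.15 mm, y_c = 79.14 mm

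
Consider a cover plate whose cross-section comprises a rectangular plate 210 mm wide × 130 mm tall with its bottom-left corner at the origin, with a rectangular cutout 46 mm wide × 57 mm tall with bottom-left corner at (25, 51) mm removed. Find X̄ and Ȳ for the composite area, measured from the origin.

X̄ = 111.06 mm, Ȳ = 63.46 mm

Part | A | x̄ᵢ | ȳᵢ | A·x̄ᵢ | A·ȳᵢ
plate | 27300.00 | 105.00 | 65.00 | 2866500.00 | 1774500.00
hole | -2622.00 | 48.00 | 79.50 | -125856.00 | -208449.00
Σ | 24678.00 |  |  | 2740644.00 | 1566051.00
X̄ = 2740644.00 / 24678.00 = 111.06 mm
Ȳ = 1566051.00 / 24678.00 = 63.46 mm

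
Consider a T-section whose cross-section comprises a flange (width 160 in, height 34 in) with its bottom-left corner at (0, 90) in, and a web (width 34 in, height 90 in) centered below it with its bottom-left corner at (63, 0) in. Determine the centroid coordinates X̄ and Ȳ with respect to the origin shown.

X̄ = 80.00 in, Ȳ = 84.68 in

web: A = 34 × 90 = 3060.00, centroid at (80.00, 45.00).
flange: A = 160 × 34 = 5440.00, centroid at (80.00, 107.00).
ΣA = 8500.00 in², ΣAX̄ = 680000.00 in³, ΣAȲ = 719780.00 in³.
X̄ = 680000.00/8500.00 = 80.00 in; Ȳ = 719780.00/8500.00 = 84.68 in.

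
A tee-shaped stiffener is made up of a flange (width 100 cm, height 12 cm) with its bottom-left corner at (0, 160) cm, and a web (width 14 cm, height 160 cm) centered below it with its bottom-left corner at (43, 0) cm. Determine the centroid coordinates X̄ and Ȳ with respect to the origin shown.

web: A = 14 × 160 = 2240.00, centroid at (50.00, 80.00).
flange: A = 100 × 12 = 1200.00, centroid at (50.00, 166.00).
ΣA = 3440.00 cm²
ΣAX̄ = (2240.00)(50.00) + (1200.00)(50.00) = 172000.00 cm³
ΣAȲ = (2240.00)(80.00) + (1200.00)(166.00) = 378400.00 cm³
X̄ = 172000.00 / 3440.00 = 50.00 cm
Ȳ = 378400.00 / 3440.00 = 110.00 cm

X̄ = 50.00 cm, Ȳ = 110.00 cm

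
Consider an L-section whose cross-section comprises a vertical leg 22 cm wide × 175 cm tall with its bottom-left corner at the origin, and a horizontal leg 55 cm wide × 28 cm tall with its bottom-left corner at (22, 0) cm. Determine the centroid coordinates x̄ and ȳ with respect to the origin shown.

x̄ = 22.00 cm, ȳ = 66.50 cm

vertical leg: A = 22 × 175 = 3850.00, centroid at (11.00, 87.50).
horizontal leg: A = 55 × 28 = 1540.00, centroid at (49.50, 14.00).
ΣA = 5390.00 cm², ΣAx̄ = 118580.00 cm³, ΣAȳ = 358435.00 cm³.
x̄ = 118580.00/5390.00 = 22.00 cm; ȳ = 358435.00/5390.00 = 66.50 cm.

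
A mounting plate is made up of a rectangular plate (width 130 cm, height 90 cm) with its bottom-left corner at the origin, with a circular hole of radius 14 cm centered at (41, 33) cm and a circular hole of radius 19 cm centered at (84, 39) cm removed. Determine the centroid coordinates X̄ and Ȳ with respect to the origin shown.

Part | A | x̄ᵢ | ȳᵢ | A·x̄ᵢ | A·ȳᵢ
plate | 11700.00 | 65.00 | 45.00 | 760500.00 | 526500.00
hole 1 | -615.75 | 41.00 | 33.00 | -25245.84 | -20319.82
hole 2 | -1134.11 | 84.00 | 39.00 | -95265.66 | -44230.48
Σ | 9950.13 |  |  | 639988.51 | 461949.70
X̄ = 639988.51 / 9950.13 = 64.32 cm
Ȳ = 461949.70 / 9950.13 = 46.43 cm

X̄ = 64.32 cm, Ȳ = 46.43 cm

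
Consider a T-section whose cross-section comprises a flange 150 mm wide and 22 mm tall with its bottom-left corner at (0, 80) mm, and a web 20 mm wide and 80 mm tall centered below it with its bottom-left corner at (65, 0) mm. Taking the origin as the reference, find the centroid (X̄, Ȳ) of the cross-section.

web: A = 20 × 80 = 1600.00, centroid at (75.00, 40.00).
flange: A = 150 × 22 = 3300.00, centroid at (75.00, 91.00).
ΣA = 4900.00 mm², ΣAX̄ = 367500.00 mm³, ΣAȲ = 364300.00 mm³.
X̄ = 367500.00/4900.00 = 75.00 mm; Ȳ = 364300.00/4900.00 = 74.35 mm.

X̄ = 75.00 mm, Ȳ = 74.35 mm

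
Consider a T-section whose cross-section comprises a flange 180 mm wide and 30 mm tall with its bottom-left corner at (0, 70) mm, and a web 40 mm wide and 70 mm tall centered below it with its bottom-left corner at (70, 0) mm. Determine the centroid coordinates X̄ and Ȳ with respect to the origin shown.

Part | A | x̄ᵢ | ȳᵢ | A·x̄ᵢ | A·ȳᵢ
web | 2800.00 | 90.00 | 35.00 | 252000.00 | 98000.00
flange | 5400.00 | 90.00 | 85.00 | 486000.00 | 459000.00
Σ | 8200.00 |  |  | 738000.00 | 557000.00
X̄ = 738000.00 / 8200.00 = 90.00 mm
Ȳ = 557000.00 / 8200.00 = 67.93 mm

X̄ = 90.00 mm, Ȳ = 67.93 mm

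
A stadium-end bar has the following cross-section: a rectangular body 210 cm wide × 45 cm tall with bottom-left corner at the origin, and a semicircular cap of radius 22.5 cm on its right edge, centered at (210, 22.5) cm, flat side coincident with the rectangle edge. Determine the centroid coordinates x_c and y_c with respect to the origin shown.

x_c = 113.89 cm, y_c = 22.50 cm

rectangular body: A = 210 × 45 = 9450.00, centroid at (105.00, 22.50).
semicircular end: A = ½π·22.5² = 795.22, centroid at (219.55, 22.50).
ΣA = 10245.22 cm²
ΣAx_c = (9450.00)(105.00) + (795.22)(219.55) = 1166839.03 cm³
ΣAy_c = (9450.00)(22.50) + (795.22)(22.50) = 230517.35 cm³
x_c = 1166839.03 / 10245.22 = 113.89 cm
y_c = 230517.35 / 10245.22 = 22.50 cm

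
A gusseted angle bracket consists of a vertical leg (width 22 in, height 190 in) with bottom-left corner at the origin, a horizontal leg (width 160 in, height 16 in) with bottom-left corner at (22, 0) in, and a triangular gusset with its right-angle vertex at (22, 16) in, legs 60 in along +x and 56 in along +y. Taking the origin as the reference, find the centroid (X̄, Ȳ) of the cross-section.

X̄ = 44.85 in, Ȳ = 56.51 in

vertical leg: A = 22 × 190 = 4180.00, centroid at (11.00, 95.00).
horizontal leg: A = 160 × 16 = 2560.00, centroid at (102.00, 8.00).
gusset: A = ½·60·56 = 1680.00, centroid at (42.00, 34.67).
ΣA = 8420.00 in²
ΣAX̄ = (4180.00)(11.00) + (2560.00)(102.00) + (1680.00)(42.00) = 377660.00 in³
ΣAȲ = (4180.00)(95.00) + (2560.00)(8.00) + (1680.00)(34.67) = 475820.00 in³
X̄ = 377660.00 / 8420.00 = 44.85 in
Ȳ = 475820.00 / 8420.00 = 56.51 in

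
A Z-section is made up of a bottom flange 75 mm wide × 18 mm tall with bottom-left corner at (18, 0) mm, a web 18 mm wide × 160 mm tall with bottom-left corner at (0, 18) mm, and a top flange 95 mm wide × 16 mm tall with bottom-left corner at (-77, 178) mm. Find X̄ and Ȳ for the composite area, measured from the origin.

X̄ = 9.74 mm, Ȳ = 100.37 mm

bottom flange: A = 75 × 18 = 1350.00, centroid at (55.50, 9.00).
web: A = 18 × 160 = 2880.00, centroid at (9.00, 98.00).
top flange: A = 95 × 16 = 1520.00, centroid at (-29.50, 186.00).
ΣA = 5750.00 mm², ΣAX̄ = 56005.00 mm³, ΣAȲ = 577110.00 mm³.
X̄ = 56005.00/5750.00 = 9.74 mm; Ȳ = 577110.00/5750.00 = 100.37 mm.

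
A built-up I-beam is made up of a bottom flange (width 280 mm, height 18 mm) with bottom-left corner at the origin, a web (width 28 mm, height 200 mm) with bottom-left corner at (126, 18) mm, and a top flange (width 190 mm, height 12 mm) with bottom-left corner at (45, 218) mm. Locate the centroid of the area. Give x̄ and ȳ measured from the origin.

bottom flange: A = 280 × 18 = 5040.00, centroid at (140.00, 9.00).
web: A = 28 × 200 = 5600.00, centroid at (140.00, 118.00).
top flange: A = 190 × 12 = 2280.00, centroid at (140.00, 224.00).
ΣA = 12920.00 mm², ΣAx̄ = 1808800.00 mm³, ΣAȳ = 1216880.00 mm³.
x̄ = 1808800.00/12920.00 = 140.00 mm; ȳ = 1216880.00/12920.00 = 94.19 mm.

x̄ = 140.00 mm, ȳ = 94.19 mm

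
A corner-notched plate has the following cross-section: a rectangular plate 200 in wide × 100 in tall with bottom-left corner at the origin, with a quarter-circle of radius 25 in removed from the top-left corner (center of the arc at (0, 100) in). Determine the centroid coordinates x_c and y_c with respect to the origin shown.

x_c = 102.25 in, y_c = 49.01 in

plate: A = 200 × 100 = 20000.00, centroid at (100.00, 50.00).
removed quarter-circle: A = −¼π·25² = -490.87, centroid at (10.61, 89.39).
ΣA = 19509.13 in², ΣAx_c = 1994791.67 in³, ΣAy_c = 956120.95 in³.
x_c = 1994791.67/19509.13 = 102.25 in; y_c = 956120.95/19509.13 = 49.01 in.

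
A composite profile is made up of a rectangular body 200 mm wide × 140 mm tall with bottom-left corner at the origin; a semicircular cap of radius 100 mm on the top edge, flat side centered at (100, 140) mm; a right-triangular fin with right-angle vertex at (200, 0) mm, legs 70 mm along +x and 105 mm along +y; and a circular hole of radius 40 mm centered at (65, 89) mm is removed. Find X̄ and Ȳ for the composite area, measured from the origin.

rectangular body: A = 200 × 140 = 28000.00, centroid at (100.00, 70.00).
semicircular top: A = ½π·100² = 15707.96, centroid at (100.00, 182.44).
triangular fin: A = ½·70·105 = 3675.00, centroid at (223.33, 35.00).
hole: A = −π·40² = -5026.55, centroid at (65.00, 89.00).
ΣA = 42356.42 mm², ΣAX̄ = 4864820.69 mm³, ΣAȲ = 4507043.73 mm³.
X̄ = 4864820.69/42356.42 = 114.85 mm; Ȳ = 4507043.73/42356.42 = 106.41 mm.

X̄ = 114.85 mm, Ȳ = 106.41 mm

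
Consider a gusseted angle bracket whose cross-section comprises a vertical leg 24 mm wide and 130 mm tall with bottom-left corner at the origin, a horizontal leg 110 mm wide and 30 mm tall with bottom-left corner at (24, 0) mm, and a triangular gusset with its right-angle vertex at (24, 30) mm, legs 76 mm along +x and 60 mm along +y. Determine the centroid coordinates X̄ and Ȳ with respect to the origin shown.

X̄ = 47.20 mm, Ȳ = 42.10 mm

Part | A | x̄ᵢ | ȳᵢ | A·x̄ᵢ | A·ȳᵢ
vertical leg | 3120.00 | 12.00 | 65.00 | 37440.00 | 202800.00
horizontal leg | 3300.00 | 79.00 | 15.00 | 260700.00 | 49500.00
gusset | 2280.00 | 49.33 | 50.00 | 112480.00 | 114000.00
Σ | 8700.00 |  |  | 410620.00 | 366300.00
X̄ = 410620.00 / 8700.00 = 47.20 mm
Ȳ = 366300.00 / 8700.00 = 42.10 mm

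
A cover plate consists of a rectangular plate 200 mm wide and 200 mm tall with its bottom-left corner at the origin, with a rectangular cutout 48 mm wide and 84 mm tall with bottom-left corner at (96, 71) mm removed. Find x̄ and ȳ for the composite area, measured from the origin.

Part | A | x̄ᵢ | ȳᵢ | A·x̄ᵢ | A·ȳᵢ
plate | 40000.00 | 100.00 | 100.00 | 4000000.00 | 4000000.00
hole | -4032.00 | 120.00 | 113.00 | -483840.00 | -455616.00
Σ | 35968.00 |  |  | 3516160.00 | 3544384.00
x̄ = 3516160.00 / 35968.00 = 97.76 mm
ȳ = 3544384.00 / 35968.00 = 98.54 mm

x̄ = 97.76 mm, ȳ = 98.54 mm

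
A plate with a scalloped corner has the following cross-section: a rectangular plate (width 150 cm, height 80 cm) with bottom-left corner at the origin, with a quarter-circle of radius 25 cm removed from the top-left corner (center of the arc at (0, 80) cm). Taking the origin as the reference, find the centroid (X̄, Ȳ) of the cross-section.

X̄ = 77.75 cm, Ȳ = 38.75 cm

plate: A = 150 × 80 = 12000.00, centroid at (75.00, 40.00).
removed quarter-circle: A = −¼π·25² = -490.87, centroid at (10.61, 69.39).
ΣA = 11509.13 cm², ΣAX̄ = 894791.67 cm³, ΣAȲ = 445938.43 cm³.
X̄ = 894791.67/11509.13 = 77.75 cm; Ȳ = 445938.43/11509.13 = 38.75 cm.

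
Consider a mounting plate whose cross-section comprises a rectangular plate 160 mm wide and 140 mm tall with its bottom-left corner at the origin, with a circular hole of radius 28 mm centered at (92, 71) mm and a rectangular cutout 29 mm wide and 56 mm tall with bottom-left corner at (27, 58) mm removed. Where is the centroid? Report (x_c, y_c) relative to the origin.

plate: A = 160 × 140 = 22400.00, centroid at (80.00, 70.00).
hole 1: A = −π·28² = -2463.01, centroid at (92.00, 71.00).
hole 2: A = −(29 × 56) = -1624.00, centroid at (41.50, 86.00).
ΣA = 18312.99 mm², ΣAx_c = 1498007.21 mm³, ΣAy_c = 1253462.39 mm³.
x_c = 1498007.21/18312.99 = 81.80 mm; y_c = 1253462.39/18312.99 = 68.45 mm.

x_c = 81.80 mm, y_c = 68.45 mm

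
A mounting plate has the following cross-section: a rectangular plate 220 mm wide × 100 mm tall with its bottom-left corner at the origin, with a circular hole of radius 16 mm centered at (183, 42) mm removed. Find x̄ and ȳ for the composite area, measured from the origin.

plate: A = 220 × 100 = 22000.00, centroid at (110.00, 50.00).
hole: A = −π·16² = -804.25, centroid at (183.00, 42.00).
ΣA = 21195.75 mm²
ΣAx̄ = (22000.00)(110.00) + (-804.25)(183.00) = 2272822.67 mm³
ΣAȳ = (22000.00)(50.00) + (-804.25)(42.00) = 1066221.60 mm³
x̄ = 2272822.67 / 21195.75 = 107.23 mm
ȳ = 1066221.60 / 21195.75 = 50.30 mm

x̄ = 107.23 mm, ȳ = 50.30 mm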